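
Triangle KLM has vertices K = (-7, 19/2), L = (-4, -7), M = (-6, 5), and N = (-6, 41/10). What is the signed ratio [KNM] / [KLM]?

3/10

[KLM] = ½·((-7)·(-7−5) + (-4)·(5−(19/2)) + (-6)·(19/2−(-7))) = ½·(84 + 18 − 99) = 3/2.
[KNM] = ½·((-7)·(41/10−5) + (-6)·(5−(19/2)) + (-6)·(19/2−(41/10))) = ½·(63/10 + 27 − 162/5) = 9/20, so the ratio is (9/20)/(3/2) = 3/10.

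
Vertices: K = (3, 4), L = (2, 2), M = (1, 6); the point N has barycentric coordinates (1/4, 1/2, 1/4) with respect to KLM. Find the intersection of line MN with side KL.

(7/3, 8/3)

Line MN meets KL where the M-coordinate vanishes; zeroing N's M-weight and renormalizing leaves K, L-weights 1/4 : 1/2 → (1/3, 2/3).
So J = (1/3)·K + (2/3)·L = (7/3, 8/3).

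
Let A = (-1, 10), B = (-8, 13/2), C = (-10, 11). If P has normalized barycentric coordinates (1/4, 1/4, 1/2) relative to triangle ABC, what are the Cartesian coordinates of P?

P = (1/4)·A + (1/4)·B + (1/2)·C.
x-coordinate: (1/4)·(-1) + (1/4)·(-8) + (1/2)·(-10) = -29/4.
y-coordinate: (1/4)·10 + (1/4)·(13/2) + (1/2)·11 = 77/8.

(-29/4, 77/8)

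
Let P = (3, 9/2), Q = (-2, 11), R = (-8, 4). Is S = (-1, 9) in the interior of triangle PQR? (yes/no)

yes

Barycentric coordinates of S: (19/74, 103/148, 7/148).
The three coordinates are positive, positive, positive; a point is interior exactly when all three are positive.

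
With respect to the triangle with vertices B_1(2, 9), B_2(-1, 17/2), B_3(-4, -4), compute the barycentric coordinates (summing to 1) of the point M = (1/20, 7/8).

(1, -13/20, 13/20)

Signed area of the reference triangle: [B_1B_2B_3] = ½·(2·(17/2−(-4)) + (-1)·(-4−9) + (-4)·(9−(17/2))) = ½·(25 + 13 − 2) = 18.
[MB_2B_3] = ½·((1/20)·(17/2−(-4)) + (-1)·(-4−(7/8)) + (-4)·(7/8−(17/2))) = ½·(5/8 + 39/8 + 61/2) = 18, so the B_1-coordinate is 18/18 = 1.
[B_1MB_3] = ½·(2·(7/8−(-4)) + (1/20)·(-4−9) + (-4)·(9−(7/8))) = ½·(39/4 − 13/20 − 65/2) = -117/10, so the B_2-coordinate is -13/20.
[B_1B_2M] = ½·(2·(17/2−(7/8)) + (-1)·(7/8−9) + (1/20)·(9−(17/2))) = ½·(61/4 + 65/8 + 1/40) = 117/10, so the B_3-coordinate is 13/20.
Check: 1 − 13/20 + 13/20 = 1.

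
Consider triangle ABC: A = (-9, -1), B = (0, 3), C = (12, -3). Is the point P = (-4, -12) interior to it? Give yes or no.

Barycentric coordinates of P: (2, -13/6, 7/6).
The three coordinates are positive, negative, positive; a point is interior exactly when all three are positive.

no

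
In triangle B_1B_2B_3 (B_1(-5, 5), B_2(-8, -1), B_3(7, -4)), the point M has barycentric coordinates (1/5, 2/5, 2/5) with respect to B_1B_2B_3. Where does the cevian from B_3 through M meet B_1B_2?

Line B_3M meets B_1B_2 where the B_3-coordinate vanishes; zeroing M's B_3-weight and renormalizing leaves B_1, B_2-weights 1/5 : 2/5 → (1/3, 2/3).
So N = (1/3)·B_1 + (2/3)·B_2 = (-7, 1).

(-7, 1)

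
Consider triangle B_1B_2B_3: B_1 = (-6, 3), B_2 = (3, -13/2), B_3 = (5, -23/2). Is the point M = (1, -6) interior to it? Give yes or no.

Barycentric coordinates of M: (9/26, 5/52, 29/52).
The three coordinates are positive, positive, positive; a point is interior exactly when all three are positive.

yes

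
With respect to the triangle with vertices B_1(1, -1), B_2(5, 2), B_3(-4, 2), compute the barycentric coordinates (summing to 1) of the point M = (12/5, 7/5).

Signed area of the reference triangle: [B_1B_2B_3] = ½·(1·(2−2) + 5·(2−(-1)) + (-4)·(-1−2)) = ½·(0 + 15 + 12) = 27/2.
[MB_2B_3] = ½·((12/5)·(2−2) + 5·(2−(7/5)) + (-4)·(7/5−2)) = ½·(0 + 3 + 12/5) = 27/10, so the B_1-coordinate is (27/10)/(27/2) = 1/5.
[B_1MB_3] = ½·(1·(7/5−2) + (12/5)·(2−(-1)) + (-4)·(-1−(7/5))) = ½·(-3/5 + 36/5 + 48/5) = 81/10, so the B_2-coordinate is 3/5.
[B_1B_2M] = ½·(1·(2−(7/5)) + 5·(7/5−(-1)) + (12/5)·(-1−2)) = ½·(3/5 + 12 − 36/5) = 27/10, so the B_3-coordinate is 1/5.

(1/5, 3/5, 1/5)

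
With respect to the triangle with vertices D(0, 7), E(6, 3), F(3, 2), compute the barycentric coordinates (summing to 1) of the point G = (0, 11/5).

(1/5, -4/5, 8/5)

Signed area of the reference triangle: [DEF] = ½·(0·(3−2) + 6·(2−7) + 3·(7−3)) = ½·(0 − 30 + 12) = -9.
[GEF] = ½·(0·(3−2) + 6·(2−(11/5)) + 3·(11/5−3)) = ½·(0 − 6/5 − 12/5) = -9/5, so the D-coordinate is (-9/5)/(-9) = 1/5.
[DGF] = ½·(0·(11/5−2) + 0·(2−7) + 3·(7−(11/5))) = ½·(0 + 0 + 72/5) = 36/5, so the E-coordinate is -4/5.
[DEG] = ½·(0·(3−(11/5)) + 6·(11/5−7) + 0·(7−3)) = ½·(0 − 144/5 + 0) = -72/5, so the F-coordinate is 8/5.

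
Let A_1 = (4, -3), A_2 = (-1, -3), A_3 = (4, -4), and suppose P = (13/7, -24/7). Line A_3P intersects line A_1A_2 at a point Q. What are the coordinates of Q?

Barycentric coordinates of P with respect to A_1A_2A_3: (1/7, 3/7, 3/7).
On side A_1A_2 the A_3-coordinate is zero; dropping P's A_3-weight 3/7 and renormalizing the remaining 1/7 : 3/7 gives weights 1/4, 3/4 on A_1, A_2.
Q = (1/4)·(4, -3) + (3/4)·(-1, -3) = (1/4, -3).

(1/4, -3)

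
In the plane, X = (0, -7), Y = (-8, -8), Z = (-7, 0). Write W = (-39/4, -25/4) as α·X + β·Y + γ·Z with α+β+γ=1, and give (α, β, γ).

(-1/4, 1, 1/4)

Signed area of the reference triangle: [XYZ] = ½·(0·(-8−0) + (-8)·(0−(-7)) + (-7)·(-7−(-8))) = ½·(0 − 56 − 7) = -63/2.
[WYZ] = ½·((-39/4)·(-8−0) + (-8)·(0−(-25/4)) + (-7)·(-25/4−(-8))) = ½·(78 − 50 − 49/4) = 63/8, so the X-coordinate is (63/8)/(-63/2) = -1/4.
[XWZ] = ½·(0·(-25/4−0) + (-39/4)·(0−(-7)) + (-7)·(-7−(-25/4))) = ½·(0 − 273/4 + 21/4) = -63/2, so the Y-coordinate is 1.
[XYW] = ½·(0·(-8−(-25/4)) + (-8)·(-25/4−(-7)) + (-39/4)·(-7−(-8))) = ½·(0 − 6 − 39/4) = -63/8, so the Z-coordinate is 1/4.
Check: -1/4 + 1 + 1/4 = 1.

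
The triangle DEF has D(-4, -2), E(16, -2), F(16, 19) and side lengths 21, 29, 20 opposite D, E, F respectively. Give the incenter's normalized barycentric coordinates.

The incenter has barycentric coordinates proportional to the opposite side lengths: (21 : 29 : 20).
Normalizing by 21+29+20 = 70 gives (3/10, 29/70, 2/7).

(3/10, 29/70, 2/7)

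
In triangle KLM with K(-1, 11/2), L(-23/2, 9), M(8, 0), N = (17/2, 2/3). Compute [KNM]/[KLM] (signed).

[KLM] = ½·((-1)·(9−0) + (-23/2)·(0−(11/2)) + 8·(11/2−9)) = ½·(-9 + 253/4 − 28) = 105/8.
[KNM] = ½·((-1)·(2/3−0) + (17/2)·(0−(11/2)) + 8·(11/2−(2/3))) = ½·(-2/3 − 187/4 + 116/3) = -35/8, so the ratio is (-35/8)/(105/8) = -1/3.

-1/3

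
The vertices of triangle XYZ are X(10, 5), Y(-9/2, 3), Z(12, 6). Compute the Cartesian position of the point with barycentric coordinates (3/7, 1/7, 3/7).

W = (3/7)·X + (1/7)·Y + (3/7)·Z.
x-coordinate: (3/7)·10 + (1/7)·(-9/2) + (3/7)·12 = 123/14.
y-coordinate: (3/7)·5 + (1/7)·3 + (3/7)·6 = 36/7.

(123/14, 36/7)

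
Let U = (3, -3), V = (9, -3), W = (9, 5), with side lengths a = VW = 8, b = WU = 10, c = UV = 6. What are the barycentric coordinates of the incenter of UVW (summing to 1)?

The incenter has barycentric coordinates proportional to the opposite side lengths: (8 : 10 : 6).
Normalizing by 8+10+6 = 24 gives (1/3, 5/12, 1/4).

(1/3, 5/12, 1/4)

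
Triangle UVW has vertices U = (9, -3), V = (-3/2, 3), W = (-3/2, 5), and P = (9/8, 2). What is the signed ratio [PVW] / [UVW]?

1/4

[UVW] = ½·(9·(3−5) + (-3/2)·(5−(-3)) + (-3/2)·(-3−3)) = ½·(-18 − 12 + 9) = -21/2.
[PVW] = ½·((9/8)·(3−5) + (-3/2)·(5−2) + (-3/2)·(2−3)) = ½·(-9/4 − 9/2 + 3/2) = -21/8, so the ratio is (-21/8)/(-21/2) = 1/4.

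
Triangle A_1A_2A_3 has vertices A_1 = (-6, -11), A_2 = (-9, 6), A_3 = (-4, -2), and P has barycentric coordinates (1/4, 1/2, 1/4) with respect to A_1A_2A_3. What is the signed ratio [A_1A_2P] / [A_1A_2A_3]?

1/4

The signed ratio [A_1A_2P]/[A_1A_2A_3] equals the barycentric coordinate of P at vertex A_3, which is 1/4.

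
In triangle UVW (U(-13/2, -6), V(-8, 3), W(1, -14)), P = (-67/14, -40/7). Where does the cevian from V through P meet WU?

(-7/2, -46/5)

Barycentric coordinates of P with respect to UVW: (3/7, 2/7, 2/7).
On side WU the V-coordinate is zero; dropping P's V-weight 2/7 and renormalizing the remaining 2/7 : 3/7 gives weights 2/5, 3/5 on W, U.
Q = (2/5)·(1, -14) + (3/5)·(-13/2, -6) = (-7/2, -46/5).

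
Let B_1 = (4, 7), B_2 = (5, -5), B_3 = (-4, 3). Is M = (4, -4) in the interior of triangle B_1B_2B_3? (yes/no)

Barycentric coordinates of M: (1/100, 22/25, 11/100).
The three coordinates are positive, positive, positive; a point is interior exactly when all three are positive.

yes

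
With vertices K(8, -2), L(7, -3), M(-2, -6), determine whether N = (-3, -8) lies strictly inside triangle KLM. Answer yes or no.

no

Barycentric coordinates of N: (-5/2, 8/3, 5/6).
The three coordinates are negative, positive, positive; a point is interior exactly when all three are positive.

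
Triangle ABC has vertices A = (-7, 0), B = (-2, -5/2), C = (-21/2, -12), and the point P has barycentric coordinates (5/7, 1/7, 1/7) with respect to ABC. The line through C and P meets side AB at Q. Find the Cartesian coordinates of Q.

(-37/6, -5/12)

Line CP meets AB where the C-coordinate vanishes; zeroing P's C-weight and renormalizing leaves A, B-weights 5/7 : 1/7 → (5/6, 1/6).
So Q = (5/6)·A + (1/6)·B = (-37/6, -5/12).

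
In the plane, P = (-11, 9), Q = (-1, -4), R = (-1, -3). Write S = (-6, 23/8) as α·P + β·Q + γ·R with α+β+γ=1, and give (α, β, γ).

Signed area of the reference triangle: [PQR] = ½·((-11)·(-4−(-3)) + (-1)·(-3−9) + (-1)·(9−(-4))) = ½·(11 + 12 − 13) = 5.
[SQR] = ½·((-6)·(-4−(-3)) + (-1)·(-3−(23/8)) + (-1)·(23/8−(-4))) = ½·(6 + 47/8 − 55/8) = 5/2, so the P-coordinate is (5/2)/5 = 1/2.
[PSR] = ½·((-11)·(23/8−(-3)) + (-6)·(-3−9) + (-1)·(9−(23/8))) = ½·(-517/8 + 72 − 49/8) = 5/8, so the Q-coordinate is 1/8.
[PQS] = ½·((-11)·(-4−(23/8)) + (-1)·(23/8−9) + (-6)·(9−(-4))) = ½·(605/8 + 49/8 − 78) = 15/8, so the R-coordinate is 3/8.

(1/2, 1/8, 3/8)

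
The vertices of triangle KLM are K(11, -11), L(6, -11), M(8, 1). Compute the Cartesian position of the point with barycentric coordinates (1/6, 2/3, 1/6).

(43/6, -9)

N = (1/6)·K + (2/3)·L + (1/6)·M.
x-coordinate: (1/6)·11 + (2/3)·6 + (1/6)·8 = 43/6.
y-coordinate: (1/6)·(-11) + (2/3)·(-11) + (1/6)·1 = -9.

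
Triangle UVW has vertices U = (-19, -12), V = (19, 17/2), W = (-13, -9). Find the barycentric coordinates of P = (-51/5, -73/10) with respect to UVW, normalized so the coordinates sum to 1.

Signed area of the reference triangle: [UVW] = ½·((-19)·(17/2−(-9)) + 19·(-9−(-12)) + (-13)·(-12−(17/2))) = ½·(-665/2 + 57 + 533/2) = -9/2.
[PVW] = ½·((-51/5)·(17/2−(-9)) + 19·(-9−(-73/10)) + (-13)·(-73/10−(17/2))) = ½·(-357/2 − 323/10 + 1027/5) = -27/10, so the U-coordinate is (-27/10)/(-9/2) = 3/5.
[UPW] = ½·((-19)·(-73/10−(-9)) + (-51/5)·(-9−(-12)) + (-13)·(-12−(-73/10))) = ½·(-323/10 − 153/5 + 611/10) = -9/10, so the V-coordinate is 1/5.
[UVP] = ½·((-19)·(17/2−(-73/10)) + 19·(-73/10−(-12)) + (-51/5)·(-12−(17/2))) = ½·(-1501/5 + 893/10 + 2091/10) = -9/10, so the W-coordinate is 1/5.

(3/5, 1/5, 1/5)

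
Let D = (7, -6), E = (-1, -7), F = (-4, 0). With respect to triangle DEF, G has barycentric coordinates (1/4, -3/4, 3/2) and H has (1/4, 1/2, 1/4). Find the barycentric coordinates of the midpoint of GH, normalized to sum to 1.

Since both coordinate triples sum to 1, the midpoint's barycentrics are the componentwise average.
(1/4+1/4)/2 = 1/4; similarly -1/8 and 7/8.

(1/4, -1/8, 7/8)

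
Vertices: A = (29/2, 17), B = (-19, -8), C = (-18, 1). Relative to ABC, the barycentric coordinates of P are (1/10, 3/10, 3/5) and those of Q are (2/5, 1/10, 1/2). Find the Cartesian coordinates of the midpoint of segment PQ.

Barycentric coordinates of the midpoint are the average: (1/4, 1/5, 11/20).
Converting: (1/4)·A + (1/5)·B + (11/20)·C = (-403/40, 16/5).

(-403/40, 16/5)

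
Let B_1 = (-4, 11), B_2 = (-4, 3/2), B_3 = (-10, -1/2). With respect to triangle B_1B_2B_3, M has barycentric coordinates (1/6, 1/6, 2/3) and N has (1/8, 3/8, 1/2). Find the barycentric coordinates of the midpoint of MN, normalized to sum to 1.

(7/48, 13/48, 7/12)

Since both coordinate triples sum to 1, the midpoint's barycentrics are the componentwise average.
(1/6+1/8)/2 = 7/48; similarly 13/48 and 7/12.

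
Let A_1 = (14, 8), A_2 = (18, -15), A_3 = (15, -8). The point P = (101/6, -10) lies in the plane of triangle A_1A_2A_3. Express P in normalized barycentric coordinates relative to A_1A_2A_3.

Signed area of the reference triangle: [A_1A_2A_3] = ½·(14·(-15−(-8)) + 18·(-8−8) + 15·(8−(-15))) = ½·(-98 − 288 + 345) = -41/2.
[PA_2A_3] = ½·((101/6)·(-15−(-8)) + 18·(-8−(-10)) + 15·(-10−(-15))) = ½·(-707/6 + 36 + 75) = -41/12, so the A_1-coordinate is (-41/12)/(-41/2) = 1/6.
[A_1PA_3] = ½·(14·(-10−(-8)) + (101/6)·(-8−8) + 15·(8−(-10))) = ½·(-28 − 808/3 + 270) = -41/3, so the A_2-coordinate is 2/3.
[A_1A_2P] = ½·(14·(-15−(-10)) + 18·(-10−8) + (101/6)·(8−(-15))) = ½·(-70 − 324 + 2323/6) = -41/12, so the A_3-coordinate is 1/6.
Check: 1/6 + 2/3 + 1/6 = 1.

(1/6, 2/3, 1/6)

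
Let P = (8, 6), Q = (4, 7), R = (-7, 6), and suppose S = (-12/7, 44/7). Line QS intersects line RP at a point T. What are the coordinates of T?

(-4, 6)

Barycentric coordinates of S with respect to PQR: (1/7, 2/7, 4/7).
On side RP the Q-coordinate is zero; dropping S's Q-weight 2/7 and renormalizing the remaining 4/7 : 1/7 gives weights 4/5, 1/5 on R, P.
T = (4/5)·(-7, 6) + (1/5)·(8, 6) = (-4, 6).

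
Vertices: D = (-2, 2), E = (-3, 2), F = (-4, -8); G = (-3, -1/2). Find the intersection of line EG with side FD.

Barycentric coordinates of G with respect to DEF: (1/4, 1/2, 1/4).
On side FD the E-coordinate is zero; dropping G's E-weight 1/2 and renormalizing the remaining 1/4 : 1/4 gives weights 1/2, 1/2 on F, D.
H = (1/2)·(-4, -8) + (1/2)·(-2, 2) = (-3, -3).

(-3, -3)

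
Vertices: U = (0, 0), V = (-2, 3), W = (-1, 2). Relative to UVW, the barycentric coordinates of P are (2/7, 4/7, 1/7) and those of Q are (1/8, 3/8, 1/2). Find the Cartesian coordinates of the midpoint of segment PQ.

Barycentric coordinates of the midpoint are the average: (23/112, 53/112, 9/28).
Converting: (23/112)·U + (53/112)·V + (9/28)·W = (-71/56, 33/16).

(-71/56, 33/16)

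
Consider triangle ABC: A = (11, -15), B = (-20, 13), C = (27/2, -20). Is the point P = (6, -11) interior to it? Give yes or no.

yes

Barycentric coordinates of P: (54/85, 3/17, 16/85).
The three coordinates are positive, positive, positive; a point is interior exactly when all three are positive.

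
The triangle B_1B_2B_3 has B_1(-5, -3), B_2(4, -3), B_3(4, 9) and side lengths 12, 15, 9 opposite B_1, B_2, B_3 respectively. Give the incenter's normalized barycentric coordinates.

(1/3, 5/12, 1/4)

The incenter has barycentric coordinates proportional to the opposite side lengths: (12 : 15 : 9).
Normalizing by 12+15+9 = 36 gives (1/3, 5/12, 1/4).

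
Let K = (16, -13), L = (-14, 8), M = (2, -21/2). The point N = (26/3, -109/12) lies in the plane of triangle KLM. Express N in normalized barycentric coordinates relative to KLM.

(2/3, 1/6, 1/6)

Signed area of the reference triangle: [KLM] = ½·(16·(8−(-21/2)) + (-14)·(-21/2−(-13)) + 2·(-13−8)) = ½·(296 − 35 − 42) = 219/2.
[NLM] = ½·((26/3)·(8−(-21/2)) + (-14)·(-21/2−(-109/12)) + 2·(-109/12−8)) = ½·(481/3 + 119/6 − 205/6) = 73, so the K-coordinate is 73/(219/2) = 2/3.
[KNM] = ½·(16·(-109/12−(-21/2)) + (26/3)·(-21/2−(-13)) + 2·(-13−(-109/12))) = ½·(68/3 + 65/3 − 47/6) = 73/4, so the L-coordinate is 1/6.
[KLN] = ½·(16·(8−(-109/12)) + (-14)·(-109/12−(-13)) + (26/3)·(-13−8)) = ½·(820/3 − 329/6 − 182) = 73/4, so the M-coordinate is 1/6.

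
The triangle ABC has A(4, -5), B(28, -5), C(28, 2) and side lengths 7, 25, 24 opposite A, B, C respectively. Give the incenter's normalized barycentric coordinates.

The incenter has barycentric coordinates proportional to the opposite side lengths: (7 : 25 : 24).
Normalizing by 7+25+24 = 56 gives (1/8, 25/56, 3/7).

(1/8, 25/56, 3/7)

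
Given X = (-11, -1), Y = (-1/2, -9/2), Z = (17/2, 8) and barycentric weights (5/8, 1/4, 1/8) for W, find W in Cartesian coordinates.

W = (5/8)·X + (1/4)·Y + (1/8)·Z.
x-coordinate: (5/8)·(-11) + (1/4)·(-1/2) + (1/8)·(17/2) = -95/16.
y-coordinate: (5/8)·(-1) + (1/4)·(-9/2) + (1/8)·8 = -3/4.

(-95/16, -3/4)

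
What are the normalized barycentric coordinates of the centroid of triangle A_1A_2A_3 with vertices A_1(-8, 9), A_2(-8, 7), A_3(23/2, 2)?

(1/3, 1/3, 1/3)

The centroid is the average of the vertices, so each weight is 1/3.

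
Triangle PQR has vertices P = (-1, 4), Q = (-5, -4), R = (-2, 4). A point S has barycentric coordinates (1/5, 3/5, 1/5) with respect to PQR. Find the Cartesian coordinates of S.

S = (1/5)·P + (3/5)·Q + (1/5)·R.
x-coordinate: (1/5)·(-1) + (3/5)·(-5) + (1/5)·(-2) = -18/5.
y-coordinate: (1/5)·4 + (3/5)·(-4) + (1/5)·4 = -4/5.

(-18/5, -4/5)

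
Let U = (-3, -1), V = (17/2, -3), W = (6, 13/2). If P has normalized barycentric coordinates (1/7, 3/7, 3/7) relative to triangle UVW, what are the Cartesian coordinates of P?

(81/14, 19/14)

P = (1/7)·U + (3/7)·V + (3/7)·W.
x-coordinate: (1/7)·(-3) + (3/7)·(17/2) + (3/7)·6 = 81/14.
y-coordinate: (1/7)·(-1) + (3/7)·(-3) + (3/7)·(13/2) = 19/14.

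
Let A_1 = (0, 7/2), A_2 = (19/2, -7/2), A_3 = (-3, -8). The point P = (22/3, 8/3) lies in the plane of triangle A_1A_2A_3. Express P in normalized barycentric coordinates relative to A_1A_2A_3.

Signed area of the reference triangle: [A_1A_2A_3] = ½·(0·(-7/2−(-8)) + (19/2)·(-8−(7/2)) + (-3)·(7/2−(-7/2))) = ½·(0 − 437/4 − 21) = -521/8.
[PA_2A_3] = ½·((22/3)·(-7/2−(-8)) + (19/2)·(-8−(8/3)) + (-3)·(8/3−(-7/2))) = ½·(33 − 304/3 − 37/2) = -521/12, so the A_1-coordinate is (-521/12)/(-521/8) = 2/3.
[A_1PA_3] = ½·(0·(8/3−(-8)) + (22/3)·(-8−(7/2)) + (-3)·(7/2−(8/3))) = ½·(0 − 253/3 − 5/2) = -521/12, so the A_2-coordinate is 2/3.
[A_1A_2P] = ½·(0·(-7/2−(8/3)) + (19/2)·(8/3−(7/2)) + (22/3)·(7/2−(-7/2))) = ½·(0 − 95/12 + 154/3) = 521/24, so the A_3-coordinate is -1/3.

(2/3, 2/3, -1/3)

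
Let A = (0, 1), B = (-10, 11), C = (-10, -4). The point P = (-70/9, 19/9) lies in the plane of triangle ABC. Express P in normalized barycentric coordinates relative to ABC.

(2/9, 1/3, 4/9)

Signed area of the reference triangle: [ABC] = ½·(0·(11−(-4)) + (-10)·(-4−1) + (-10)·(1−11)) = ½·(0 + 50 + 100) = 75.
[PBC] = ½·((-70/9)·(11−(-4)) + (-10)·(-4−(19/9)) + (-10)·(19/9−11)) = ½·(-350/3 + 550/9 + 800/9) = 50/3, so the A-coordinate is (50/3)/75 = 2/9.
[APC] = ½·(0·(19/9−(-4)) + (-70/9)·(-4−1) + (-10)·(1−(19/9))) = ½·(0 + 350/9 + 100/9) = 25, so the B-coordinate is 1/3.
[ABP] = ½·(0·(11−(19/9)) + (-10)·(19/9−1) + (-70/9)·(1−11)) = ½·(0 − 100/9 + 700/9) = 100/3, so the C-coordinate is 4/9.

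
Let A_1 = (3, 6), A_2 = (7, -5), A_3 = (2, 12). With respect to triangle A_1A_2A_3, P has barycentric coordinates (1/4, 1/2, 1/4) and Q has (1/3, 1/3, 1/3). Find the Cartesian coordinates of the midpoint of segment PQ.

(35/8, 19/6)

Barycentric coordinates of the midpoint are the average: (7/24, 5/12, 7/24).
Converting: (7/24)·A_1 + (5/12)·A_2 + (7/24)·A_3 = (35/8, 19/6).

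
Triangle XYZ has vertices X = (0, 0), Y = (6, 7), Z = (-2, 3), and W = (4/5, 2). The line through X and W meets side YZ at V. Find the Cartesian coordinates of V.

Barycentric coordinates of W with respect to XYZ: (3/5, 1/5, 1/5).
On side YZ the X-coordinate is zero; dropping W's X-weight 3/5 and renormalizing the remaining 1/5 : 1/5 gives weights 1/2, 1/2 on Y, Z.
V = (1/2)·(6, 7) + (1/2)·(-2, 3) = (2, 5).

(2, 5)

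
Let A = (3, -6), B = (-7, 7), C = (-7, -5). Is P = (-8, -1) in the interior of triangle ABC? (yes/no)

Barycentric coordinates of P: (-1/10, 13/40, 31/40).
The three coordinates are negative, positive, positive; a point is interior exactly when all three are positive.

no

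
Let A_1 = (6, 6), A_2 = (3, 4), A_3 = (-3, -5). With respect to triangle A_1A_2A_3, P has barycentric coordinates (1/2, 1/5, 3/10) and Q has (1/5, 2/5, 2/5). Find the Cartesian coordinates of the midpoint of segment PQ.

(39/20, 31/20)

Barycentric coordinates of the midpoint are the average: (7/20, 3/10, 7/20).
Converting: (7/20)·A_1 + (3/10)·A_2 + (7/20)·A_3 = (39/20, 31/20).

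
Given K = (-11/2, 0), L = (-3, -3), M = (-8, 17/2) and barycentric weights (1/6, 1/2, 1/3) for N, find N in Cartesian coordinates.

N = (1/6)·K + (1/2)·L + (1/3)·M.
x-coordinate: (1/6)·(-11/2) + (1/2)·(-3) + (1/3)·(-8) = -61/12.
y-coordinate: (1/6)·0 + (1/2)·(-3) + (1/3)·(17/2) = 4/3.

(-61/12, 4/3)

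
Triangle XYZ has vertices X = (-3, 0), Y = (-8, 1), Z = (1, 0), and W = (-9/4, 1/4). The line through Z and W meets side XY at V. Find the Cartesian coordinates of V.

Barycentric coordinates of W with respect to XYZ: (1/4, 1/4, 1/2).
On side XY the Z-coordinate is zero; dropping W's Z-weight 1/2 and renormalizing the remaining 1/4 : 1/4 gives weights 1/2, 1/2 on X, Y.
V = (1/2)·(-3, 0) + (1/2)·(-8, 1) = (-11/2, 1/2).

(-11/2, 1/2)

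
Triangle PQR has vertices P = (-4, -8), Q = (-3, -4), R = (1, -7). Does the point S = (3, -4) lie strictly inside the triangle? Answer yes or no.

no

Barycentric coordinates of S: (-18/19, 13/19, 24/19).
The three coordinates are negative, positive, positive; a point is interior exactly when all three are positive.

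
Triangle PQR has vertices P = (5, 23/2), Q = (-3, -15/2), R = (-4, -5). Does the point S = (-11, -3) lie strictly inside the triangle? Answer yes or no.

no

Barycentric coordinates of S: (-31/78, -89/26, 188/39).
The three coordinates are negative, negative, positive; a point is interior exactly when all three are positive.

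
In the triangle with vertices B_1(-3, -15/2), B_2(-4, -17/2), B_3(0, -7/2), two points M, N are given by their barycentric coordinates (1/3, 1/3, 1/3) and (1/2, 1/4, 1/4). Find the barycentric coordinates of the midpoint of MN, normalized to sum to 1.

Since both coordinate triples sum to 1, the midpoint's barycentrics are the componentwise average.
(1/3+1/2)/2 = 5/12; similarly 7/24 and 7/24.

(5/12, 7/24, 7/24)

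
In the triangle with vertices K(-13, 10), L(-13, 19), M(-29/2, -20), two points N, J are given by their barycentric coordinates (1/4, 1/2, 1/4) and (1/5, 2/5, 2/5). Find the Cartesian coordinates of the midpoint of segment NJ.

(-1079/80, 43/10)

Barycentric coordinates of the midpoint are the average: (9/40, 9/20, 13/40).
Converting: (9/40)·K + (9/20)·L + (13/40)·M = (-1079/80, 43/10).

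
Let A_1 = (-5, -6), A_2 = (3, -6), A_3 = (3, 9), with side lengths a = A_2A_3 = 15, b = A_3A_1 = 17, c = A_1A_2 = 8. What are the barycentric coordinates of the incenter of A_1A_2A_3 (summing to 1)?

The incenter has barycentric coordinates proportional to the opposite side lengths: (15 : 17 : 8).
Normalizing by 15+17+8 = 40 gives (3/8, 17/40, 1/5).

(3/8, 17/40, 1/5)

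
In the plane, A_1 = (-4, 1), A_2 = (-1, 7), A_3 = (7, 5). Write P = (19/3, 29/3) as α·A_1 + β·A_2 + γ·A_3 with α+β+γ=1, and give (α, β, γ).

(-2/3, 1, 2/3)

Signed area of the reference triangle: [A_1A_2A_3] = ½·((-4)·(7−5) + (-1)·(5−1) + 7·(1−7)) = ½·(-8 − 4 − 42) = -27.
[PA_2A_3] = ½·((19/3)·(7−5) + (-1)·(5−(29/3)) + 7·(29/3−7)) = ½·(38/3 + 14/3 + 56/3) = 18, so the A_1-coordinate is 18/(-27) = -2/3.
[A_1PA_3] = ½·((-4)·(29/3−5) + (19/3)·(5−1) + 7·(1−(29/3))) = ½·(-56/3 + 76/3 − 182/3) = -27, so the A_2-coordinate is 1.
[A_1A_2P] = ½·((-4)·(7−(29/3)) + (-1)·(29/3−1) + (19/3)·(1−7)) = ½·(32/3 − 26/3 − 38) = -18, so the A_3-coordinate is 2/3.
Check: -2/3 + 1 + 2/3 = 1.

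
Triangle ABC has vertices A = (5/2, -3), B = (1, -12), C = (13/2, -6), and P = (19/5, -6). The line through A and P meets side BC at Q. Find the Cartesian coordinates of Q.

Barycentric coordinates of P with respect to ABC: (2/5, 1/5, 2/5).
On side BC the A-coordinate is zero; dropping P's A-weight 2/5 and renormalizing the remaining 1/5 : 2/5 gives weights 1/3, 2/3 on B, C.
Q = (1/3)·(1, -12) + (2/3)·(13/2, -6) = (14/3, -8).

(14/3, -8)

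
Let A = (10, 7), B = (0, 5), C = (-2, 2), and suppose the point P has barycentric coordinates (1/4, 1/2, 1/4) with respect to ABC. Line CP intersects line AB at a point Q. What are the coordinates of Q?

(10/3, 17/3)

Line CP meets AB where the C-coordinate vanishes; zeroing P's C-weight and renormalizing leaves A, B-weights 1/4 : 1/2 → (1/3, 2/3).
So Q = (1/3)·A + (2/3)·B = (10/3, 17/3).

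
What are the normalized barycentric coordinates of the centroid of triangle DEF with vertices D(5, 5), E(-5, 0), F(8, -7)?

The centroid is the average of the vertices, so each weight is 1/3.

(1/3, 1/3, 1/3)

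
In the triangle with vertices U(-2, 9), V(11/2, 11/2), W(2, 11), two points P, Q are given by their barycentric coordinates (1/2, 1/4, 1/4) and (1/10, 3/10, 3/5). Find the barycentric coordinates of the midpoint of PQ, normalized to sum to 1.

Since both coordinate triples sum to 1, the midpoint's barycentrics are the componentwise average.
(1/2+1/10)/2 = 3/10; similarly 11/40 and 17/40.

(3/10, 11/40, 17/40)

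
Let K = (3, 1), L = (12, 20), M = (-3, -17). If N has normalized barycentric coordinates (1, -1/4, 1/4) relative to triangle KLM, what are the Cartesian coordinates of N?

N = 1·K + (-1/4)·L + (1/4)·M.
x-coordinate: 1·3 + (-1/4)·12 + (1/4)·(-3) = -3/4.
y-coordinate: 1·1 + (-1/4)·20 + (1/4)·(-17) = -33/4.

(-3/4, -33/4)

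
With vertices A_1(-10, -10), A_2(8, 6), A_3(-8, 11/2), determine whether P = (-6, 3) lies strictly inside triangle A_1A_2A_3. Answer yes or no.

yes

Barycentric coordinates of P: (41/247, 36/247, 170/247).
The three coordinates are positive, positive, positive; a point is interior exactly when all three are positive.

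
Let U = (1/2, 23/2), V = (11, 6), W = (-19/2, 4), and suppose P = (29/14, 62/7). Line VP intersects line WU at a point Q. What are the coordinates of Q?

Barycentric coordinates of P with respect to UVW: (4/7, 2/7, 1/7).
On side WU the V-coordinate is zero; dropping P's V-weight 2/7 and renormalizing the remaining 1/7 : 4/7 gives weights 1/5, 4/5 on W, U.
Q = (1/5)·(-19/2, 4) + (4/5)·(1/2, 23/2) = (-3/2, 10).

(-3/2, 10)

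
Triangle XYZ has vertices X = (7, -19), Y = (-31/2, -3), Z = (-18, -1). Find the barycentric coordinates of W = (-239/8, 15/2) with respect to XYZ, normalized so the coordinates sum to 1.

Signed area of the reference triangle: [XYZ] = ½·(7·(-3−(-1)) + (-31/2)·(-1−(-19)) + (-18)·(-19−(-3))) = ½·(-14 − 279 + 288) = -5/2.
[WYZ] = ½·((-239/8)·(-3−(-1)) + (-31/2)·(-1−(15/2)) + (-18)·(15/2−(-3))) = ½·(239/4 + 527/4 − 189) = 5/4, so the X-coordinate is (5/4)/(-5/2) = -1/2.
[XWZ] = ½·(7·(15/2−(-1)) + (-239/8)·(-1−(-19)) + (-18)·(-19−(15/2))) = ½·(119/2 − 2151/4 + 477) = -5/8, so the Y-coordinate is 1/4.
[XYW] = ½·(7·(-3−(15/2)) + (-31/2)·(15/2−(-19)) + (-239/8)·(-19−(-3))) = ½·(-147/2 − 1643/4 + 478) = -25/8, so the Z-coordinate is 5/4.
Check: -1/2 + 1/4 + 5/4 = 1.

(-1/2, 1/4, 5/4)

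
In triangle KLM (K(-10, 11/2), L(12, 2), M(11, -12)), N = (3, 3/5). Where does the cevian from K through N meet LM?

(35/3, -8/3)

Barycentric coordinates of N with respect to KLM: (2/5, 2/5, 1/5).
On side LM the K-coordinate is zero; dropping N's K-weight 2/5 and renormalizing the remaining 2/5 : 1/5 gives weights 2/3, 1/3 on L, M.
J = (2/3)·(12, 2) + (1/3)·(11, -12) = (35/3, -8/3).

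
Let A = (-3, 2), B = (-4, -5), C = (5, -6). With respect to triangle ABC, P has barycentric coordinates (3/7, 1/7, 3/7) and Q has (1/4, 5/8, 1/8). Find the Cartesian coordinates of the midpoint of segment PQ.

(-131/112, -325/112)

Barycentric coordinates of the midpoint are the average: (19/56, 43/112, 31/112).
Converting: (19/56)·A + (43/112)·B + (31/112)·C = (-131/112, -325/112).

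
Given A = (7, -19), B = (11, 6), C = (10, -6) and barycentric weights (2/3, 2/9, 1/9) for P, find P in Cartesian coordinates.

(74/9, -12)

P = (2/3)·A + (2/9)·B + (1/9)·C.
x-coordinate: (2/3)·7 + (2/9)·11 + (1/9)·10 = 74/9.
y-coordinate: (2/3)·(-19) + (2/9)·6 + (1/9)·(-6) = -12.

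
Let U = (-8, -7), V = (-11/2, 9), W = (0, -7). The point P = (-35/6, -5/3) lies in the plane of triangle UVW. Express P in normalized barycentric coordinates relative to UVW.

(1/2, 1/3, 1/6)

Signed area of the reference triangle: [UVW] = ½·((-8)·(9−(-7)) + (-11/2)·(-7−(-7)) + 0·(-7−9)) = ½·(-128 + 0 + 0) = -64.
[PVW] = ½·((-35/6)·(9−(-7)) + (-11/2)·(-7−(-5/3)) + 0·(-5/3−9)) = ½·(-280/3 + 88/3 + 0) = -32, so the U-coordinate is (-32)/(-64) = 1/2.
[UPW] = ½·((-8)·(-5/3−(-7)) + (-35/6)·(-7−(-7)) + 0·(-7−(-5/3))) = ½·(-128/3 + 0 + 0) = -64/3, so the V-coordinate is 1/3.
[UVP] = ½·((-8)·(9−(-5/3)) + (-11/2)·(-5/3−(-7)) + (-35/6)·(-7−9)) = ½·(-256/3 − 88/3 + 280/3) = -32/3, so the W-coordinate is 1/6.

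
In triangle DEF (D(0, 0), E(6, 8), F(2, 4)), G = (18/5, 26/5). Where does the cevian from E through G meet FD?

(6/5, 12/5)

Barycentric coordinates of G with respect to DEF: (1/5, 1/2, 3/10).
On side FD the E-coordinate is zero; dropping G's E-weight 1/2 and renormalizing the remaining 3/10 : 1/5 gives weights 3/5, 2/5 on F, D.
H = (3/5)·(2, 4) + (2/5)·(0, 0) = (6/5, 12/5).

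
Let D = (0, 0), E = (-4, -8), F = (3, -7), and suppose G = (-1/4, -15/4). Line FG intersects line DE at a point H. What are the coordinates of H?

Barycentric coordinates of G with respect to DEF: (1/2, 1/4, 1/4).
On side DE the F-coordinate is zero; dropping G's F-weight 1/4 and renormalizing the remaining 1/2 : 1/4 gives weights 2/3, 1/3 on D, E.
H = (2/3)·(0, 0) + (1/3)·(-4, -8) = (-4/3, -8/3).

(-4/3, -8/3)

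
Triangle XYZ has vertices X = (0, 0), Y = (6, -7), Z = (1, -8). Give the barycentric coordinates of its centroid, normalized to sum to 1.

The centroid is the average of the vertices, so each weight is 1/3.

(1/3, 1/3, 1/3)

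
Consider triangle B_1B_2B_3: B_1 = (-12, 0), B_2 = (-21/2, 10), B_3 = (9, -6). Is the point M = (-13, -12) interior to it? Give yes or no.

Barycentric coordinates of M: (469/219, -86/73, 8/219).
The three coordinates are positive, negative, positive; a point is interior exactly when all three are positive.

no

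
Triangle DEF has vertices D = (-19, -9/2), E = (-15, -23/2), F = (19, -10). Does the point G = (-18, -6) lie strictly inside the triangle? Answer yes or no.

Barycentric coordinates of G: (383/488, 103/488, 1/244).
The three coordinates are positive, positive, positive; a point is interior exactly when all three are positive.

yes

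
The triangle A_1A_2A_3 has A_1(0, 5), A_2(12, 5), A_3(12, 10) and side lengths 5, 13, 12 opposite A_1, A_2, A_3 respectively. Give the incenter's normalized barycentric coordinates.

The incenter has barycentric coordinates proportional to the opposite side lengths: (5 : 13 : 12).
Normalizing by 5+13+12 = 30 gives (1/6, 13/30, 2/5).

(1/6, 13/30, 2/5)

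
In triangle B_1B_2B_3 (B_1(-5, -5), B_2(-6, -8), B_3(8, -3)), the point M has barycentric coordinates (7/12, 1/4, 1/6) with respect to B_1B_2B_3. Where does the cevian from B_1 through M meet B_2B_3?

(-2/5, -6)

Line B_1M meets B_2B_3 where the B_1-coordinate vanishes; zeroing M's B_1-weight and renormalizing leaves B_2, B_3-weights 1/4 : 1/6 → (3/5, 2/5).
So N = (3/5)·B_2 + (2/5)·B_3 = (-2/5, -6).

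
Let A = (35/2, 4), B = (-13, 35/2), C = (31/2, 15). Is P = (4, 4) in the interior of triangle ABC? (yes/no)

no

Barycentric coordinates of P: (1369/1234, 297/617, -729/1234).
The three coordinates are positive, positive, negative; a point is interior exactly when all three are positive.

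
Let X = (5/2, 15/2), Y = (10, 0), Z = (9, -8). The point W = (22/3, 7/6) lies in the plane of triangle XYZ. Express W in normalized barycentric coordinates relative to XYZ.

Signed area of the reference triangle: [XYZ] = ½·((5/2)·(0−(-8)) + 10·(-8−(15/2)) + 9·(15/2−0)) = ½·(20 − 155 + 135/2) = -135/4.
[WYZ] = ½·((22/3)·(0−(-8)) + 10·(-8−(7/6)) + 9·(7/6−0)) = ½·(176/3 − 275/3 + 21/2) = -45/4, so the X-coordinate is (-45/4)/(-135/4) = 1/3.
[XWZ] = ½·((5/2)·(7/6−(-8)) + (22/3)·(-8−(15/2)) + 9·(15/2−(7/6))) = ½·(275/12 − 341/3 + 57) = -135/8, so the Y-coordinate is 1/2.
[XYW] = ½·((5/2)·(0−(7/6)) + 10·(7/6−(15/2)) + (22/3)·(15/2−0)) = ½·(-35/12 − 190/3 + 55) = -45/8, so the Z-coordinate is 1/6.
Check: 1/3 + 1/2 + 1/6 = 1.

(1/3, 1/2, 1/6)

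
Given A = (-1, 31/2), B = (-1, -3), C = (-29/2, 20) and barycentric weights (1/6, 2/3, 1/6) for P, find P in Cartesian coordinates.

P = (1/6)·A + (2/3)·B + (1/6)·C.
x-coordinate: (1/6)·(-1) + (2/3)·(-1) + (1/6)·(-29/2) = -13/4.
y-coordinate: (1/6)·(31/2) + (2/3)·(-3) + (1/6)·20 = 47/12.

(-13/4, 47/12)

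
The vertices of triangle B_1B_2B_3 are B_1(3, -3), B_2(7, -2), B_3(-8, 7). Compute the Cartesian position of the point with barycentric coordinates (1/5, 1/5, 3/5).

(-14/5, 16/5)

M = (1/5)·B_1 + (1/5)·B_2 + (3/5)·B_3.
x-coordinate: (1/5)·3 + (1/5)·7 + (3/5)·(-8) = -14/5.
y-coordinate: (1/5)·(-3) + (1/5)·(-2) + (3/5)·7 = 16/5.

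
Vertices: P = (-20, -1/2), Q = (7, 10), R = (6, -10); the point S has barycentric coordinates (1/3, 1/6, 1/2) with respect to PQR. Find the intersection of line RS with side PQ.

(-11, 3)

Line RS meets PQ where the R-coordinate vanishes; zeroing S's R-weight and renormalizing leaves P, Q-weights 1/3 : 1/6 → (2/3, 1/3).
So T = (2/3)·P + (1/3)·Q = (-11, 3).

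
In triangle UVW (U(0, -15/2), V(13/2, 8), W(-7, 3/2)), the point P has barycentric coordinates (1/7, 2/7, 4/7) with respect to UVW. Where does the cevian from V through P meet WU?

Line VP meets WU where the V-coordinate vanishes; zeroing P's V-weight and renormalizing leaves W, U-weights 4/7 : 1/7 → (4/5, 1/5).
So Q = (4/5)·W + (1/5)·U = (-28/5, -3/10).

(-28/5, -3/10)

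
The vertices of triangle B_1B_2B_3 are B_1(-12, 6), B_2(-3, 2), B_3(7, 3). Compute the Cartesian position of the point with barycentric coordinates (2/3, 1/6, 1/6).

M = (2/3)·B_1 + (1/6)·B_2 + (1/6)·B_3.
x-coordinate: (2/3)·(-12) + (1/6)·(-3) + (1/6)·7 = -22/3.
y-coordinate: (2/3)·6 + (1/6)·2 + (1/6)·3 = 29/6.

(-22/3, 29/6)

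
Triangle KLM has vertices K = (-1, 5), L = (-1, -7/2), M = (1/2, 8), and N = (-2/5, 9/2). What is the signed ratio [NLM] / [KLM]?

2/5

[KLM] = ½·((-1)·(-7/2−8) + (-1)·(8−5) + (1/2)·(5−(-7/2))) = ½·(23/2 − 3 + 17/4) = 51/8.
[NLM] = ½·((-2/5)·(-7/2−8) + (-1)·(8−(9/2)) + (1/2)·(9/2−(-7/2))) = ½·(23/5 − 7/2 + 4) = 51/20, so the ratio is (51/20)/(51/8) = 2/5.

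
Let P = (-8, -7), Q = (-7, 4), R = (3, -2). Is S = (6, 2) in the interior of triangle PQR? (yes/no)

no

Barycentric coordinates of S: (-1/2, 1/4, 5/4).
The three coordinates are negative, positive, positive; a point is interior exactly when all three are positive.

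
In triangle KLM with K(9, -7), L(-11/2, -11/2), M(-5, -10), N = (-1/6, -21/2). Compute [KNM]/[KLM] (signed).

[KLM] = ½·(9·(-11/2−(-10)) + (-11/2)·(-10−(-7)) + (-5)·(-7−(-11/2))) = ½·(81/2 + 33/2 + 15/2) = 129/4.
[KNM] = ½·(9·(-21/2−(-10)) + (-1/6)·(-10−(-7)) + (-5)·(-7−(-21/2))) = ½·(-9/2 + 1/2 − 35/2) = -43/4, so the ratio is (-43/4)/(129/4) = -1/3.

-1/3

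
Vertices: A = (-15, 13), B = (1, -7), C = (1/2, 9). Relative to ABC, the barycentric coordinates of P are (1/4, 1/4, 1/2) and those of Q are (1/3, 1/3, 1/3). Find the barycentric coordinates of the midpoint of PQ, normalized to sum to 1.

(7/24, 7/24, 5/12)

Since both coordinate triples sum to 1, the midpoint's barycentrics are the componentwise average.
(1/4+1/3)/2 = 7/24; similarly 7/24 and 5/12.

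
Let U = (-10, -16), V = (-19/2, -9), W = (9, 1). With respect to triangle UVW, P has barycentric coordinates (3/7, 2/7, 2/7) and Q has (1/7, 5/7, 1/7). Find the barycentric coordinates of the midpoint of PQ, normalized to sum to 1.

Since both coordinate triples sum to 1, the midpoint's barycentrics are the componentwise average.
(3/7+1/7)/2 = 2/7; similarly 1/2 and 3/14.

(2/7, 1/2, 3/14)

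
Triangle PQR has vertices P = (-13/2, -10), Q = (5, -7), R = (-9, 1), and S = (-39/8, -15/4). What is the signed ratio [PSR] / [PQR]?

1/4

[PQR] = ½·((-13/2)·(-7−1) + 5·(1−(-10)) + (-9)·(-10−(-7))) = ½·(52 + 55 + 27) = 67.
[PSR] = ½·((-13/2)·(-15/4−1) + (-39/8)·(1−(-10)) + (-9)·(-10−(-15/4))) = ½·(247/8 − 429/8 + 225/4) = 67/4, so the ratio is (67/4)/67 = 1/4.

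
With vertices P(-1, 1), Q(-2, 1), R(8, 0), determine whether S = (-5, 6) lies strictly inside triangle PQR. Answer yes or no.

no

Barycentric coordinates of S: (47, -41, -5).
The three coordinates are positive, negative, negative; a point is interior exactly when all three are positive.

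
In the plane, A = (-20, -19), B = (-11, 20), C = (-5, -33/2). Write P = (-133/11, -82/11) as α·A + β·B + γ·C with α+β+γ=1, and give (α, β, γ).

Signed area of the reference triangle: [ABC] = ½·((-20)·(20−(-33/2)) + (-11)·(-33/2−(-19)) + (-5)·(-19−20)) = ½·(-730 − 55/2 + 195) = -1125/4.
[PBC] = ½·((-133/11)·(20−(-33/2)) + (-11)·(-33/2−(-82/11)) + (-5)·(-82/11−20)) = ½·(-9709/22 + 199/2 + 1510/11) = -1125/11, so the A-coordinate is (-1125/11)/(-1125/4) = 4/11.
[APC] = ½·((-20)·(-82/11−(-33/2)) + (-133/11)·(-33/2−(-19)) + (-5)·(-19−(-82/11))) = ½·(-1990/11 − 665/22 + 635/11) = -3375/44, so the B-coordinate is 3/11.
[ABP] = ½·((-20)·(20−(-82/11)) + (-11)·(-82/11−(-19)) + (-133/11)·(-19−20)) = ½·(-6040/11 − 127 + 5187/11) = -1125/11, so the C-coordinate is 4/11.

(4/11, 3/11, 4/11)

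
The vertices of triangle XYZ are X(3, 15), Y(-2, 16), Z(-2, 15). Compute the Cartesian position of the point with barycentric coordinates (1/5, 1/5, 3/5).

(-1, 76/5)

W = (1/5)·X + (1/5)·Y + (3/5)·Z.
x-coordinate: (1/5)·3 + (1/5)·(-2) + (3/5)·(-2) = -1.
y-coordinate: (1/5)·15 + (1/5)·16 + (3/5)·15 = 76/5.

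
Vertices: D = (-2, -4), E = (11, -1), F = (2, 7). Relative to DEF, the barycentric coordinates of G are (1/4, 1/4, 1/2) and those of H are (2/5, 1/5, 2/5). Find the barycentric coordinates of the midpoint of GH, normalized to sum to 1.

Since both coordinate triples sum to 1, the midpoint's barycentrics are the componentwise average.
(1/4+2/5)/2 = 13/40; similarly 9/40 and 9/20.

(13/40, 9/40, 9/20)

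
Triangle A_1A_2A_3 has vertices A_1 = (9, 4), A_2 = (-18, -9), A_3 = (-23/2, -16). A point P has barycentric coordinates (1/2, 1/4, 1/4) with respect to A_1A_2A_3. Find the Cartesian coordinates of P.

P = (1/2)·A_1 + (1/4)·A_2 + (1/4)·A_3.
x-coordinate: (1/2)·9 + (1/4)·(-18) + (1/4)·(-23/2) = -23/8.
y-coordinate: (1/2)·4 + (1/4)·(-9) + (1/4)·(-16) = -17/4.

(-23/8, -17/4)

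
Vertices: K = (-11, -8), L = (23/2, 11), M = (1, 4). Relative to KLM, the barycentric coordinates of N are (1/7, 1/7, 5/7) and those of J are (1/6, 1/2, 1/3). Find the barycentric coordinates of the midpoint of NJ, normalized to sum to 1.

Since both coordinate triples sum to 1, the midpoint's barycentrics are the componentwise average.
(1/7+1/6)/2 = 13/84; similarly 9/28 and 11/21.

(13/84, 9/28, 11/21)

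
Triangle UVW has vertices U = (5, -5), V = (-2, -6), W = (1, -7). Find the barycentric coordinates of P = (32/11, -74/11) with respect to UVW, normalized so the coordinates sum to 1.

(3/11, -3/11, 1)

Signed area of the reference triangle: [UVW] = ½·(5·(-6−(-7)) + (-2)·(-7−(-5)) + 1·(-5−(-6))) = ½·(5 + 4 + 1) = 5.
[PVW] = ½·((32/11)·(-6−(-7)) + (-2)·(-7−(-74/11)) + 1·(-74/11−(-6))) = ½·(32/11 + 6/11 − 8/11) = 15/11, so the U-coordinate is (15/11)/5 = 3/11.
[UPW] = ½·(5·(-74/11−(-7)) + (32/11)·(-7−(-5)) + 1·(-5−(-74/11))) = ½·(15/11 − 64/11 + 19/11) = -15/11, so the V-coordinate is -3/11.
[UVP] = ½·(5·(-6−(-74/11)) + (-2)·(-74/11−(-5)) + (32/11)·(-5−(-6))) = ½·(40/11 + 38/11 + 32/11) = 5, so the W-coordinate is 1.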